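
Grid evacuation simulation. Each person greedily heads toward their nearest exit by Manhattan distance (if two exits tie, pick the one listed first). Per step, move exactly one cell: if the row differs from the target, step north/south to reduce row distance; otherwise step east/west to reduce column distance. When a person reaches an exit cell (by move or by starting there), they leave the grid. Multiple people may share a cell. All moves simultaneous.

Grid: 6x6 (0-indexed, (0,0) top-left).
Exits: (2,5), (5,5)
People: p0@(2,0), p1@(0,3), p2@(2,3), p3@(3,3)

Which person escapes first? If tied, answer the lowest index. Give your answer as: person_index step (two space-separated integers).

Step 1: p0:(2,0)->(2,1) | p1:(0,3)->(1,3) | p2:(2,3)->(2,4) | p3:(3,3)->(2,3)
Step 2: p0:(2,1)->(2,2) | p1:(1,3)->(2,3) | p2:(2,4)->(2,5)->EXIT | p3:(2,3)->(2,4)
Step 3: p0:(2,2)->(2,3) | p1:(2,3)->(2,4) | p2:escaped | p3:(2,4)->(2,5)->EXIT
Step 4: p0:(2,3)->(2,4) | p1:(2,4)->(2,5)->EXIT | p2:escaped | p3:escaped
Step 5: p0:(2,4)->(2,5)->EXIT | p1:escaped | p2:escaped | p3:escaped
Exit steps: [5, 4, 2, 3]
First to escape: p2 at step 2

Answer: 2 2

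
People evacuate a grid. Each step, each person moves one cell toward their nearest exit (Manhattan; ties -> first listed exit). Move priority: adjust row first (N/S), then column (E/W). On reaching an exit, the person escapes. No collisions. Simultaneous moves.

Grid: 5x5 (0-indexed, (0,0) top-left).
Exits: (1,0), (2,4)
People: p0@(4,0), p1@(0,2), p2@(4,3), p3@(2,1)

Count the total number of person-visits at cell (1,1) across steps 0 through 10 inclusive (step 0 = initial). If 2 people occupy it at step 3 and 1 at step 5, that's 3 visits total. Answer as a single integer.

Step 0: p0@(4,0) p1@(0,2) p2@(4,3) p3@(2,1) -> at (1,1): 0 [-], cum=0
Step 1: p0@(3,0) p1@(1,2) p2@(3,3) p3@(1,1) -> at (1,1): 1 [p3], cum=1
Step 2: p0@(2,0) p1@(1,1) p2@(2,3) p3@ESC -> at (1,1): 1 [p1], cum=2
Step 3: p0@ESC p1@ESC p2@ESC p3@ESC -> at (1,1): 0 [-], cum=2
Total visits = 2

Answer: 2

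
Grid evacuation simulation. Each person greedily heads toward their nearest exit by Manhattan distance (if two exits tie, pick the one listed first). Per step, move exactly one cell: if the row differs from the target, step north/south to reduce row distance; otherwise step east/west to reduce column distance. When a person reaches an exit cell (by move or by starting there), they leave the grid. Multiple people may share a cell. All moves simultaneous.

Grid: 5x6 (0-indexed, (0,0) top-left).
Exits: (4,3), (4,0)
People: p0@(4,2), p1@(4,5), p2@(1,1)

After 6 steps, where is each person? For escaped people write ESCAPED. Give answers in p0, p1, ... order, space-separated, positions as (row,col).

Step 1: p0:(4,2)->(4,3)->EXIT | p1:(4,5)->(4,4) | p2:(1,1)->(2,1)
Step 2: p0:escaped | p1:(4,4)->(4,3)->EXIT | p2:(2,1)->(3,1)
Step 3: p0:escaped | p1:escaped | p2:(3,1)->(4,1)
Step 4: p0:escaped | p1:escaped | p2:(4,1)->(4,0)->EXIT

ESCAPED ESCAPED ESCAPED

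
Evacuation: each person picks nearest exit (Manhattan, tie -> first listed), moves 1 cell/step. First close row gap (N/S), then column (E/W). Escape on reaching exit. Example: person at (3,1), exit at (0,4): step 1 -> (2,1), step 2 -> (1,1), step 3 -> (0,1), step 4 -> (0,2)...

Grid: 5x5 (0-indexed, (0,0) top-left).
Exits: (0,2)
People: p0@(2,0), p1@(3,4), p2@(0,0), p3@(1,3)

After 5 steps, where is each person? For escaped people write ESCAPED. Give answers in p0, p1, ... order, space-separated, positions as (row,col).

Step 1: p0:(2,0)->(1,0) | p1:(3,4)->(2,4) | p2:(0,0)->(0,1) | p3:(1,3)->(0,3)
Step 2: p0:(1,0)->(0,0) | p1:(2,4)->(1,4) | p2:(0,1)->(0,2)->EXIT | p3:(0,3)->(0,2)->EXIT
Step 3: p0:(0,0)->(0,1) | p1:(1,4)->(0,4) | p2:escaped | p3:escaped
Step 4: p0:(0,1)->(0,2)->EXIT | p1:(0,4)->(0,3) | p2:escaped | p3:escaped
Step 5: p0:escaped | p1:(0,3)->(0,2)->EXIT | p2:escaped | p3:escaped

ESCAPED ESCAPED ESCAPED ESCAPED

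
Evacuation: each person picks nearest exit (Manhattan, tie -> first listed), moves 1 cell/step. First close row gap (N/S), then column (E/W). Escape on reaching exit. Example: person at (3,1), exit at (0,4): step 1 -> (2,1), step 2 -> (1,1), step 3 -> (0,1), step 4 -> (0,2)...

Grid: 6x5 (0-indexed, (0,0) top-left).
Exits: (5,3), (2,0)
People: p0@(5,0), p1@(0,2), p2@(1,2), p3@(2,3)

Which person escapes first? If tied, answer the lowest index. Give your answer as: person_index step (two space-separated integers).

Step 1: p0:(5,0)->(5,1) | p1:(0,2)->(1,2) | p2:(1,2)->(2,2) | p3:(2,3)->(3,3)
Step 2: p0:(5,1)->(5,2) | p1:(1,2)->(2,2) | p2:(2,2)->(2,1) | p3:(3,3)->(4,3)
Step 3: p0:(5,2)->(5,3)->EXIT | p1:(2,2)->(2,1) | p2:(2,1)->(2,0)->EXIT | p3:(4,3)->(5,3)->EXIT
Step 4: p0:escaped | p1:(2,1)->(2,0)->EXIT | p2:escaped | p3:escaped
Exit steps: [3, 4, 3, 3]
First to escape: p0 at step 3

Answer: 0 3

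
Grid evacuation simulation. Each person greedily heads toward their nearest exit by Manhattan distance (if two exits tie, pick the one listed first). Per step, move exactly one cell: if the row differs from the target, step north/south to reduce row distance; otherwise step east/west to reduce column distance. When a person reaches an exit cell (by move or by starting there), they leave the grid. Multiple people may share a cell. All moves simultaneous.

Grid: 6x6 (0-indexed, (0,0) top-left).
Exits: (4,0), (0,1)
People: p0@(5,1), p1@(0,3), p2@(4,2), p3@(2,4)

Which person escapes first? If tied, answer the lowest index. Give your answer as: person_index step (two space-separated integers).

Answer: 0 2

Derivation:
Step 1: p0:(5,1)->(4,1) | p1:(0,3)->(0,2) | p2:(4,2)->(4,1) | p3:(2,4)->(1,4)
Step 2: p0:(4,1)->(4,0)->EXIT | p1:(0,2)->(0,1)->EXIT | p2:(4,1)->(4,0)->EXIT | p3:(1,4)->(0,4)
Step 3: p0:escaped | p1:escaped | p2:escaped | p3:(0,4)->(0,3)
Step 4: p0:escaped | p1:escaped | p2:escaped | p3:(0,3)->(0,2)
Step 5: p0:escaped | p1:escaped | p2:escaped | p3:(0,2)->(0,1)->EXIT
Exit steps: [2, 2, 2, 5]
First to escape: p0 at step 2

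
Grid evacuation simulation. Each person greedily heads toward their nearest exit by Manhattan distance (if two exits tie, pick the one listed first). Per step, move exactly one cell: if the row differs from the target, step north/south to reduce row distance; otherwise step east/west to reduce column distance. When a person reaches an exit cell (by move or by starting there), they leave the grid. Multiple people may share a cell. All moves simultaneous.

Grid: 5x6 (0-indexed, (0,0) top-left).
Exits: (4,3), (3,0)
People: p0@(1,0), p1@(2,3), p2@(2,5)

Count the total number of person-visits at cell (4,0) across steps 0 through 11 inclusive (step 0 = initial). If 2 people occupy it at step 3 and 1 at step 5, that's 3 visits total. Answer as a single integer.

Answer: 0

Derivation:
Step 0: p0@(1,0) p1@(2,3) p2@(2,5) -> at (4,0): 0 [-], cum=0
Step 1: p0@(2,0) p1@(3,3) p2@(3,5) -> at (4,0): 0 [-], cum=0
Step 2: p0@ESC p1@ESC p2@(4,5) -> at (4,0): 0 [-], cum=0
Step 3: p0@ESC p1@ESC p2@(4,4) -> at (4,0): 0 [-], cum=0
Step 4: p0@ESC p1@ESC p2@ESC -> at (4,0): 0 [-], cum=0
Total visits = 0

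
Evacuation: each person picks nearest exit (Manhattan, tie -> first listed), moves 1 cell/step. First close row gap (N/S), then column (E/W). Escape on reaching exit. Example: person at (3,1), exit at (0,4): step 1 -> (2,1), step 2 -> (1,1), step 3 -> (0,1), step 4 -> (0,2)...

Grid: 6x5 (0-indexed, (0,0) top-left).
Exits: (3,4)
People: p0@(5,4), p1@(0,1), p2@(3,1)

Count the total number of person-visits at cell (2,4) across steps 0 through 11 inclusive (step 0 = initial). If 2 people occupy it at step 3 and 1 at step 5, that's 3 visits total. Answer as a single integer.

Answer: 0

Derivation:
Step 0: p0@(5,4) p1@(0,1) p2@(3,1) -> at (2,4): 0 [-], cum=0
Step 1: p0@(4,4) p1@(1,1) p2@(3,2) -> at (2,4): 0 [-], cum=0
Step 2: p0@ESC p1@(2,1) p2@(3,3) -> at (2,4): 0 [-], cum=0
Step 3: p0@ESC p1@(3,1) p2@ESC -> at (2,4): 0 [-], cum=0
Step 4: p0@ESC p1@(3,2) p2@ESC -> at (2,4): 0 [-], cum=0
Step 5: p0@ESC p1@(3,3) p2@ESC -> at (2,4): 0 [-], cum=0
Step 6: p0@ESC p1@ESC p2@ESC -> at (2,4): 0 [-], cum=0
Total visits = 0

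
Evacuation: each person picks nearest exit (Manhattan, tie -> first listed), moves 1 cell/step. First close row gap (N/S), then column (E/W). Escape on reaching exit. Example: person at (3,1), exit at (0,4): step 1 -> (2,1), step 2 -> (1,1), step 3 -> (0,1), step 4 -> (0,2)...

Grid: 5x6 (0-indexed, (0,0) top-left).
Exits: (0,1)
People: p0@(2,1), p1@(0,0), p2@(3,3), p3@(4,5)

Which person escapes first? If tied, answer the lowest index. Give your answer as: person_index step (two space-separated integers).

Answer: 1 1

Derivation:
Step 1: p0:(2,1)->(1,1) | p1:(0,0)->(0,1)->EXIT | p2:(3,3)->(2,3) | p3:(4,5)->(3,5)
Step 2: p0:(1,1)->(0,1)->EXIT | p1:escaped | p2:(2,3)->(1,3) | p3:(3,5)->(2,5)
Step 3: p0:escaped | p1:escaped | p2:(1,3)->(0,3) | p3:(2,5)->(1,5)
Step 4: p0:escaped | p1:escaped | p2:(0,3)->(0,2) | p3:(1,5)->(0,5)
Step 5: p0:escaped | p1:escaped | p2:(0,2)->(0,1)->EXIT | p3:(0,5)->(0,4)
Step 6: p0:escaped | p1:escaped | p2:escaped | p3:(0,4)->(0,3)
Step 7: p0:escaped | p1:escaped | p2:escaped | p3:(0,3)->(0,2)
Step 8: p0:escaped | p1:escaped | p2:escaped | p3:(0,2)->(0,1)->EXIT
Exit steps: [2, 1, 5, 8]
First to escape: p1 at step 1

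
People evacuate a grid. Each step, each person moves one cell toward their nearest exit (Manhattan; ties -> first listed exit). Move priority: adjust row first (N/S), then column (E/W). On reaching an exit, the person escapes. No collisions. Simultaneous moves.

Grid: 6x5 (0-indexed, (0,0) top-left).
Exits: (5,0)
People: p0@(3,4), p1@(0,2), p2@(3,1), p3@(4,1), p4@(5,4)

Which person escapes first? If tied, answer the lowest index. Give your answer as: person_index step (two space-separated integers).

Answer: 3 2

Derivation:
Step 1: p0:(3,4)->(4,4) | p1:(0,2)->(1,2) | p2:(3,1)->(4,1) | p3:(4,1)->(5,1) | p4:(5,4)->(5,3)
Step 2: p0:(4,4)->(5,4) | p1:(1,2)->(2,2) | p2:(4,1)->(5,1) | p3:(5,1)->(5,0)->EXIT | p4:(5,3)->(5,2)
Step 3: p0:(5,4)->(5,3) | p1:(2,2)->(3,2) | p2:(5,1)->(5,0)->EXIT | p3:escaped | p4:(5,2)->(5,1)
Step 4: p0:(5,3)->(5,2) | p1:(3,2)->(4,2) | p2:escaped | p3:escaped | p4:(5,1)->(5,0)->EXIT
Step 5: p0:(5,2)->(5,1) | p1:(4,2)->(5,2) | p2:escaped | p3:escaped | p4:escaped
Step 6: p0:(5,1)->(5,0)->EXIT | p1:(5,2)->(5,1) | p2:escaped | p3:escaped | p4:escaped
Step 7: p0:escaped | p1:(5,1)->(5,0)->EXIT | p2:escaped | p3:escaped | p4:escaped
Exit steps: [6, 7, 3, 2, 4]
First to escape: p3 at step 2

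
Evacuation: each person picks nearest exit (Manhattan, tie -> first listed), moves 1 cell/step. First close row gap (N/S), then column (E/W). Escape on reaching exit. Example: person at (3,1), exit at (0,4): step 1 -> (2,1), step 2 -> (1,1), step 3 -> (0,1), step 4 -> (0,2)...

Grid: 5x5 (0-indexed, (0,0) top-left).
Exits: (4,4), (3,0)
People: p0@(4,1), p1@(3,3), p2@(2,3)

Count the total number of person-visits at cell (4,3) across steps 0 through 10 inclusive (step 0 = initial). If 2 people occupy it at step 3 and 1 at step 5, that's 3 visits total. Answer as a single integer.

Answer: 2

Derivation:
Step 0: p0@(4,1) p1@(3,3) p2@(2,3) -> at (4,3): 0 [-], cum=0
Step 1: p0@(3,1) p1@(4,3) p2@(3,3) -> at (4,3): 1 [p1], cum=1
Step 2: p0@ESC p1@ESC p2@(4,3) -> at (4,3): 1 [p2], cum=2
Step 3: p0@ESC p1@ESC p2@ESC -> at (4,3): 0 [-], cum=2
Total visits = 2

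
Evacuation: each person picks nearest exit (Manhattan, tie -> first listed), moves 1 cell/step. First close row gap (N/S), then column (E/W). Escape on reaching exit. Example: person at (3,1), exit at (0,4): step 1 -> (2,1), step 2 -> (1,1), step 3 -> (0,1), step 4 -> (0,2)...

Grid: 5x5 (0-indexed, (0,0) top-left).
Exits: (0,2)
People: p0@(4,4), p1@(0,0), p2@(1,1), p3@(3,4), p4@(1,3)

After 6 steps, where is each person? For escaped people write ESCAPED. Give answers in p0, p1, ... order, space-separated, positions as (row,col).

Step 1: p0:(4,4)->(3,4) | p1:(0,0)->(0,1) | p2:(1,1)->(0,1) | p3:(3,4)->(2,4) | p4:(1,3)->(0,3)
Step 2: p0:(3,4)->(2,4) | p1:(0,1)->(0,2)->EXIT | p2:(0,1)->(0,2)->EXIT | p3:(2,4)->(1,4) | p4:(0,3)->(0,2)->EXIT
Step 3: p0:(2,4)->(1,4) | p1:escaped | p2:escaped | p3:(1,4)->(0,4) | p4:escaped
Step 4: p0:(1,4)->(0,4) | p1:escaped | p2:escaped | p3:(0,4)->(0,3) | p4:escaped
Step 5: p0:(0,4)->(0,3) | p1:escaped | p2:escaped | p3:(0,3)->(0,2)->EXIT | p4:escaped
Step 6: p0:(0,3)->(0,2)->EXIT | p1:escaped | p2:escaped | p3:escaped | p4:escaped

ESCAPED ESCAPED ESCAPED ESCAPED ESCAPED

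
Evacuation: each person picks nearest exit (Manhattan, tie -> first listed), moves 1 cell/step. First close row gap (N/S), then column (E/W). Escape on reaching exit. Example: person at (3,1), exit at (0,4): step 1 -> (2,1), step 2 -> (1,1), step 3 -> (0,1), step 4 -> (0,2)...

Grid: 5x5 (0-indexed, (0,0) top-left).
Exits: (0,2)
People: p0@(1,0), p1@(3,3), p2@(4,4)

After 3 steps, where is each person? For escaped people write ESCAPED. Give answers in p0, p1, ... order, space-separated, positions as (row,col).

Step 1: p0:(1,0)->(0,0) | p1:(3,3)->(2,3) | p2:(4,4)->(3,4)
Step 2: p0:(0,0)->(0,1) | p1:(2,3)->(1,3) | p2:(3,4)->(2,4)
Step 3: p0:(0,1)->(0,2)->EXIT | p1:(1,3)->(0,3) | p2:(2,4)->(1,4)

ESCAPED (0,3) (1,4)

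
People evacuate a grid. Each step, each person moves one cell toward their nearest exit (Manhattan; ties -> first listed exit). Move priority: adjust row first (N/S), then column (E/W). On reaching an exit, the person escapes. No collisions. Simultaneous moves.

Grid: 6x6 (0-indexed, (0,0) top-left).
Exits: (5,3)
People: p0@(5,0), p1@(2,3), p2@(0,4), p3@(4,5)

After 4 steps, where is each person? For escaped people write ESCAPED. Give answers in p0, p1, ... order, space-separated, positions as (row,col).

Step 1: p0:(5,0)->(5,1) | p1:(2,3)->(3,3) | p2:(0,4)->(1,4) | p3:(4,5)->(5,5)
Step 2: p0:(5,1)->(5,2) | p1:(3,3)->(4,3) | p2:(1,4)->(2,4) | p3:(5,5)->(5,4)
Step 3: p0:(5,2)->(5,3)->EXIT | p1:(4,3)->(5,3)->EXIT | p2:(2,4)->(3,4) | p3:(5,4)->(5,3)->EXIT
Step 4: p0:escaped | p1:escaped | p2:(3,4)->(4,4) | p3:escaped

ESCAPED ESCAPED (4,4) ESCAPED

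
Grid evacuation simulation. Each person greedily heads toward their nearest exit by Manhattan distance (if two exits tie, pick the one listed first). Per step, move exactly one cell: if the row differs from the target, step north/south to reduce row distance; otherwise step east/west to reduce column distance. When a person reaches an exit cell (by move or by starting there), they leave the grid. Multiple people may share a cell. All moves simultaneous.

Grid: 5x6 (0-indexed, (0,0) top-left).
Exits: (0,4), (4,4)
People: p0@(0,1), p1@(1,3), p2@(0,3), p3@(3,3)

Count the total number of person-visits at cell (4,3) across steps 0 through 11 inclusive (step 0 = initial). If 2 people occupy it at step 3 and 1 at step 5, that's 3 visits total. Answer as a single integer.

Answer: 1

Derivation:
Step 0: p0@(0,1) p1@(1,3) p2@(0,3) p3@(3,3) -> at (4,3): 0 [-], cum=0
Step 1: p0@(0,2) p1@(0,3) p2@ESC p3@(4,3) -> at (4,3): 1 [p3], cum=1
Step 2: p0@(0,3) p1@ESC p2@ESC p3@ESC -> at (4,3): 0 [-], cum=1
Step 3: p0@ESC p1@ESC p2@ESC p3@ESC -> at (4,3): 0 [-], cum=1
Total visits = 1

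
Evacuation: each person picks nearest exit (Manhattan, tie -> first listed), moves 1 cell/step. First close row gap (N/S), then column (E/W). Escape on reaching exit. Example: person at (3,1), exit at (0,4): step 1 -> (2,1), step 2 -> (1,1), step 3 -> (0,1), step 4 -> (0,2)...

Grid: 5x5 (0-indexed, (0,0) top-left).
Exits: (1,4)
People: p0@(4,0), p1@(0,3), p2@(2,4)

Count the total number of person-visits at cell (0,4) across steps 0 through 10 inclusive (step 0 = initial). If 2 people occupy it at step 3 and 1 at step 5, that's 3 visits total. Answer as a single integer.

Step 0: p0@(4,0) p1@(0,3) p2@(2,4) -> at (0,4): 0 [-], cum=0
Step 1: p0@(3,0) p1@(1,3) p2@ESC -> at (0,4): 0 [-], cum=0
Step 2: p0@(2,0) p1@ESC p2@ESC -> at (0,4): 0 [-], cum=0
Step 3: p0@(1,0) p1@ESC p2@ESC -> at (0,4): 0 [-], cum=0
Step 4: p0@(1,1) p1@ESC p2@ESC -> at (0,4): 0 [-], cum=0
Step 5: p0@(1,2) p1@ESC p2@ESC -> at (0,4): 0 [-], cum=0
Step 6: p0@(1,3) p1@ESC p2@ESC -> at (0,4): 0 [-], cum=0
Step 7: p0@ESC p1@ESC p2@ESC -> at (0,4): 0 [-], cum=0
Total visits = 0

Answer: 0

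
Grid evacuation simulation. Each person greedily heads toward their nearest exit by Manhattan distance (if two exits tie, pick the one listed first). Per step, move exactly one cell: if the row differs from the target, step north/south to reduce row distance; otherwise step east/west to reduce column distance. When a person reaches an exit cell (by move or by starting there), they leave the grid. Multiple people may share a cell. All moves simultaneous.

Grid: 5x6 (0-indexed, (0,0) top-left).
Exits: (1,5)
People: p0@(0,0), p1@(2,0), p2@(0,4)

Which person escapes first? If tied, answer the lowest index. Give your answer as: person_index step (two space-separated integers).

Answer: 2 2

Derivation:
Step 1: p0:(0,0)->(1,0) | p1:(2,0)->(1,0) | p2:(0,4)->(1,4)
Step 2: p0:(1,0)->(1,1) | p1:(1,0)->(1,1) | p2:(1,4)->(1,5)->EXIT
Step 3: p0:(1,1)->(1,2) | p1:(1,1)->(1,2) | p2:escaped
Step 4: p0:(1,2)->(1,3) | p1:(1,2)->(1,3) | p2:escaped
Step 5: p0:(1,3)->(1,4) | p1:(1,3)->(1,4) | p2:escaped
Step 6: p0:(1,4)->(1,5)->EXIT | p1:(1,4)->(1,5)->EXIT | p2:escaped
Exit steps: [6, 6, 2]
First to escape: p2 at step 2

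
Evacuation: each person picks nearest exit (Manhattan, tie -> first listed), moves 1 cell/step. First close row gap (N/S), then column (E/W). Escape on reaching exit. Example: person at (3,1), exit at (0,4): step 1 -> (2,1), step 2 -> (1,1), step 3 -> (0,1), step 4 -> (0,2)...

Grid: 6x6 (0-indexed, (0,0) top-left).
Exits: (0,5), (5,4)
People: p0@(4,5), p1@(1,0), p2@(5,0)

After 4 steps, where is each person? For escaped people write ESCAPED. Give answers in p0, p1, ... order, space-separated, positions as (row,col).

Step 1: p0:(4,5)->(5,5) | p1:(1,0)->(0,0) | p2:(5,0)->(5,1)
Step 2: p0:(5,5)->(5,4)->EXIT | p1:(0,0)->(0,1) | p2:(5,1)->(5,2)
Step 3: p0:escaped | p1:(0,1)->(0,2) | p2:(5,2)->(5,3)
Step 4: p0:escaped | p1:(0,2)->(0,3) | p2:(5,3)->(5,4)->EXIT

ESCAPED (0,3) ESCAPED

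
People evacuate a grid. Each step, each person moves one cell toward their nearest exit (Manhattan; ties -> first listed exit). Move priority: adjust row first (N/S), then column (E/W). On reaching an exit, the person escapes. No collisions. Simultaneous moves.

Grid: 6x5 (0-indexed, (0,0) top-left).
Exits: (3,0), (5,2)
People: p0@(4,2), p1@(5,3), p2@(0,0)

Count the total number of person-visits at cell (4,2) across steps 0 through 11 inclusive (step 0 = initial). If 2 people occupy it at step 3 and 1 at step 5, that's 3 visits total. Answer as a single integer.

Answer: 1

Derivation:
Step 0: p0@(4,2) p1@(5,3) p2@(0,0) -> at (4,2): 1 [p0], cum=1
Step 1: p0@ESC p1@ESC p2@(1,0) -> at (4,2): 0 [-], cum=1
Step 2: p0@ESC p1@ESC p2@(2,0) -> at (4,2): 0 [-], cum=1
Step 3: p0@ESC p1@ESC p2@ESC -> at (4,2): 0 [-], cum=1
Total visits = 1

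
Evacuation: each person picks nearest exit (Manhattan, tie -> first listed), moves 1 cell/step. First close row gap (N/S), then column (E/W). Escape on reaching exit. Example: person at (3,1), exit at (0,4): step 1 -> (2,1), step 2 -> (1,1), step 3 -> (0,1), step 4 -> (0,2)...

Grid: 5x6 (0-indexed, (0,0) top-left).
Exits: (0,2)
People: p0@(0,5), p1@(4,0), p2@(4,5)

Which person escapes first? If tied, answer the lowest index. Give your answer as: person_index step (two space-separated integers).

Answer: 0 3

Derivation:
Step 1: p0:(0,5)->(0,4) | p1:(4,0)->(3,0) | p2:(4,5)->(3,5)
Step 2: p0:(0,4)->(0,3) | p1:(3,0)->(2,0) | p2:(3,5)->(2,5)
Step 3: p0:(0,3)->(0,2)->EXIT | p1:(2,0)->(1,0) | p2:(2,5)->(1,5)
Step 4: p0:escaped | p1:(1,0)->(0,0) | p2:(1,5)->(0,5)
Step 5: p0:escaped | p1:(0,0)->(0,1) | p2:(0,5)->(0,4)
Step 6: p0:escaped | p1:(0,1)->(0,2)->EXIT | p2:(0,4)->(0,3)
Step 7: p0:escaped | p1:escaped | p2:(0,3)->(0,2)->EXIT
Exit steps: [3, 6, 7]
First to escape: p0 at step 3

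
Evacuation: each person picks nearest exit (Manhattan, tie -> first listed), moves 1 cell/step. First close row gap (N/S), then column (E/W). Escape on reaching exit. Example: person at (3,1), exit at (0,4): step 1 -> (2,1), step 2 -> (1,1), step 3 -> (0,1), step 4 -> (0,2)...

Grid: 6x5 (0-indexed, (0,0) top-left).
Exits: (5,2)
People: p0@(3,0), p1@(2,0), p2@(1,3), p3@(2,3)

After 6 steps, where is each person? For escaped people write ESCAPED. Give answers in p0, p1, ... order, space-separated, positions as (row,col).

Step 1: p0:(3,0)->(4,0) | p1:(2,0)->(3,0) | p2:(1,3)->(2,3) | p3:(2,3)->(3,3)
Step 2: p0:(4,0)->(5,0) | p1:(3,0)->(4,0) | p2:(2,3)->(3,3) | p3:(3,3)->(4,3)
Step 3: p0:(5,0)->(5,1) | p1:(4,0)->(5,0) | p2:(3,3)->(4,3) | p3:(4,3)->(5,3)
Step 4: p0:(5,1)->(5,2)->EXIT | p1:(5,0)->(5,1) | p2:(4,3)->(5,3) | p3:(5,3)->(5,2)->EXIT
Step 5: p0:escaped | p1:(5,1)->(5,2)->EXIT | p2:(5,3)->(5,2)->EXIT | p3:escaped

ESCAPED ESCAPED ESCAPED ESCAPED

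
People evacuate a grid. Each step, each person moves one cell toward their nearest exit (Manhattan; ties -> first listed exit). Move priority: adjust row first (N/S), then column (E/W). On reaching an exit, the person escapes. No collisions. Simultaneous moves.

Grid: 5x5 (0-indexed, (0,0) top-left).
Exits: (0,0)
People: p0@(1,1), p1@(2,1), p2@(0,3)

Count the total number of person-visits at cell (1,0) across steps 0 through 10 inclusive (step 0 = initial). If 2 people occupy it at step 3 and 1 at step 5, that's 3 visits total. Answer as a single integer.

Step 0: p0@(1,1) p1@(2,1) p2@(0,3) -> at (1,0): 0 [-], cum=0
Step 1: p0@(0,1) p1@(1,1) p2@(0,2) -> at (1,0): 0 [-], cum=0
Step 2: p0@ESC p1@(0,1) p2@(0,1) -> at (1,0): 0 [-], cum=0
Step 3: p0@ESC p1@ESC p2@ESC -> at (1,0): 0 [-], cum=0
Total visits = 0

Answer: 0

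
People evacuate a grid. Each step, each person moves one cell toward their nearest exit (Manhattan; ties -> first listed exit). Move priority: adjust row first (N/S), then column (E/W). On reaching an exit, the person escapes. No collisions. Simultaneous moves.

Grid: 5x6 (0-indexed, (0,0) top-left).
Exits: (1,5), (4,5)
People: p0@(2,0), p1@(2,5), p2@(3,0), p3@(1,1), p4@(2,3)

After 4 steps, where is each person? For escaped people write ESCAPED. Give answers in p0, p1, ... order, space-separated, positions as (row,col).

Step 1: p0:(2,0)->(1,0) | p1:(2,5)->(1,5)->EXIT | p2:(3,0)->(4,0) | p3:(1,1)->(1,2) | p4:(2,3)->(1,3)
Step 2: p0:(1,0)->(1,1) | p1:escaped | p2:(4,0)->(4,1) | p3:(1,2)->(1,3) | p4:(1,3)->(1,4)
Step 3: p0:(1,1)->(1,2) | p1:escaped | p2:(4,1)->(4,2) | p3:(1,3)->(1,4) | p4:(1,4)->(1,5)->EXIT
Step 4: p0:(1,2)->(1,3) | p1:escaped | p2:(4,2)->(4,3) | p3:(1,4)->(1,5)->EXIT | p4:escaped

(1,3) ESCAPED (4,3) ESCAPED ESCAPED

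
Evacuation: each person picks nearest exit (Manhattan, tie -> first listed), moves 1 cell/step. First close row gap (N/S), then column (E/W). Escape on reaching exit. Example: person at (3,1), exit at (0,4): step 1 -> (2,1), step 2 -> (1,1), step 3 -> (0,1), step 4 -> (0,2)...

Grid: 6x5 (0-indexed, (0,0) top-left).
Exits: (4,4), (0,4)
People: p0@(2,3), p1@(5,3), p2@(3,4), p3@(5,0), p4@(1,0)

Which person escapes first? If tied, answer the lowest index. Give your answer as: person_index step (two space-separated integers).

Step 1: p0:(2,3)->(3,3) | p1:(5,3)->(4,3) | p2:(3,4)->(4,4)->EXIT | p3:(5,0)->(4,0) | p4:(1,0)->(0,0)
Step 2: p0:(3,3)->(4,3) | p1:(4,3)->(4,4)->EXIT | p2:escaped | p3:(4,0)->(4,1) | p4:(0,0)->(0,1)
Step 3: p0:(4,3)->(4,4)->EXIT | p1:escaped | p2:escaped | p3:(4,1)->(4,2) | p4:(0,1)->(0,2)
Step 4: p0:escaped | p1:escaped | p2:escaped | p3:(4,2)->(4,3) | p4:(0,2)->(0,3)
Step 5: p0:escaped | p1:escaped | p2:escaped | p3:(4,3)->(4,4)->EXIT | p4:(0,3)->(0,4)->EXIT
Exit steps: [3, 2, 1, 5, 5]
First to escape: p2 at step 1

Answer: 2 1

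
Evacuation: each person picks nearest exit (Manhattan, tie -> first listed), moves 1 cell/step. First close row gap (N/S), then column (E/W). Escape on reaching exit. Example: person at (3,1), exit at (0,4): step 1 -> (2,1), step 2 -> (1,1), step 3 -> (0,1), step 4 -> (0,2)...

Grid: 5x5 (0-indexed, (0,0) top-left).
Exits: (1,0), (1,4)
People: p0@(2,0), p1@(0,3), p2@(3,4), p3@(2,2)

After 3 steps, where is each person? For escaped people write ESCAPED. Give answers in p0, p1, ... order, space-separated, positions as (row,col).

Step 1: p0:(2,0)->(1,0)->EXIT | p1:(0,3)->(1,3) | p2:(3,4)->(2,4) | p3:(2,2)->(1,2)
Step 2: p0:escaped | p1:(1,3)->(1,4)->EXIT | p2:(2,4)->(1,4)->EXIT | p3:(1,2)->(1,1)
Step 3: p0:escaped | p1:escaped | p2:escaped | p3:(1,1)->(1,0)->EXIT

ESCAPED ESCAPED ESCAPED ESCAPED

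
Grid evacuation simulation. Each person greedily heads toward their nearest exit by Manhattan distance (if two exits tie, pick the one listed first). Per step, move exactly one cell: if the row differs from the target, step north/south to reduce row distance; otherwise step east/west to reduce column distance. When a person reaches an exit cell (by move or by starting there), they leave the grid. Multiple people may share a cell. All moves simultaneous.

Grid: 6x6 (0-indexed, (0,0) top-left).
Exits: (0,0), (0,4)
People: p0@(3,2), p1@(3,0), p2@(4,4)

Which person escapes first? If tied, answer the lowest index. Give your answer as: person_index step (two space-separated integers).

Step 1: p0:(3,2)->(2,2) | p1:(3,0)->(2,0) | p2:(4,4)->(3,4)
Step 2: p0:(2,2)->(1,2) | p1:(2,0)->(1,0) | p2:(3,4)->(2,4)
Step 3: p0:(1,2)->(0,2) | p1:(1,0)->(0,0)->EXIT | p2:(2,4)->(1,4)
Step 4: p0:(0,2)->(0,1) | p1:escaped | p2:(1,4)->(0,4)->EXIT
Step 5: p0:(0,1)->(0,0)->EXIT | p1:escaped | p2:escaped
Exit steps: [5, 3, 4]
First to escape: p1 at step 3

Answer: 1 3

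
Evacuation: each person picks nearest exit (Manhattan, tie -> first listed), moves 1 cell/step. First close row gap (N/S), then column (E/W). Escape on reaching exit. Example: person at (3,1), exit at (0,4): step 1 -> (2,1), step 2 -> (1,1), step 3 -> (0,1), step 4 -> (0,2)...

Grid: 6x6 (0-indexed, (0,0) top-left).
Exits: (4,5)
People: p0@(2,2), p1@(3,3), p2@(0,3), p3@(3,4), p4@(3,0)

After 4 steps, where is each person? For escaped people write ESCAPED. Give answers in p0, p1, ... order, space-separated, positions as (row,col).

Step 1: p0:(2,2)->(3,2) | p1:(3,3)->(4,3) | p2:(0,3)->(1,3) | p3:(3,4)->(4,4) | p4:(3,0)->(4,0)
Step 2: p0:(3,2)->(4,2) | p1:(4,3)->(4,4) | p2:(1,3)->(2,3) | p3:(4,4)->(4,5)->EXIT | p4:(4,0)->(4,1)
Step 3: p0:(4,2)->(4,3) | p1:(4,4)->(4,5)->EXIT | p2:(2,3)->(3,3) | p3:escaped | p4:(4,1)->(4,2)
Step 4: p0:(4,3)->(4,4) | p1:escaped | p2:(3,3)->(4,3) | p3:escaped | p4:(4,2)->(4,3)

(4,4) ESCAPED (4,3) ESCAPED (4,3)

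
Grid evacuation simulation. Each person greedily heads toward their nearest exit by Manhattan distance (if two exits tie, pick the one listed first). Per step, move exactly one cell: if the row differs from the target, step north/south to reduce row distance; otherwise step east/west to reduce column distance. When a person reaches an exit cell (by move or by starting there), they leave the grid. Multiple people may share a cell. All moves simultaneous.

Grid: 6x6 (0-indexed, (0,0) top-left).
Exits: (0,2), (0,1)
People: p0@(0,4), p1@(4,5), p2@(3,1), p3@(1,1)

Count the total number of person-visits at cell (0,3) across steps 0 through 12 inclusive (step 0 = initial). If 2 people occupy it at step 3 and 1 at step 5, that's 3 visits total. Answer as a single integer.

Answer: 2

Derivation:
Step 0: p0@(0,4) p1@(4,5) p2@(3,1) p3@(1,1) -> at (0,3): 0 [-], cum=0
Step 1: p0@(0,3) p1@(3,5) p2@(2,1) p3@ESC -> at (0,3): 1 [p0], cum=1
Step 2: p0@ESC p1@(2,5) p2@(1,1) p3@ESC -> at (0,3): 0 [-], cum=1
Step 3: p0@ESC p1@(1,5) p2@ESC p3@ESC -> at (0,3): 0 [-], cum=1
Step 4: p0@ESC p1@(0,5) p2@ESC p3@ESC -> at (0,3): 0 [-], cum=1
Step 5: p0@ESC p1@(0,4) p2@ESC p3@ESC -> at (0,3): 0 [-], cum=1
Step 6: p0@ESC p1@(0,3) p2@ESC p3@ESC -> at (0,3): 1 [p1], cum=2
Step 7: p0@ESC p1@ESC p2@ESC p3@ESC -> at (0,3): 0 [-], cum=2
Total visits = 2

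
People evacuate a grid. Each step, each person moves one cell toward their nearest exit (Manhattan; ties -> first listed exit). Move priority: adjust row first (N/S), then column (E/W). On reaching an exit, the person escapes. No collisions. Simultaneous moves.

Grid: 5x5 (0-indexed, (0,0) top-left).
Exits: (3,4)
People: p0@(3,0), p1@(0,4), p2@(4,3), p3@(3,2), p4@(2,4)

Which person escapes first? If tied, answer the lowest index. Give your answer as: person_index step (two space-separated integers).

Answer: 4 1

Derivation:
Step 1: p0:(3,0)->(3,1) | p1:(0,4)->(1,4) | p2:(4,3)->(3,3) | p3:(3,2)->(3,3) | p4:(2,4)->(3,4)->EXIT
Step 2: p0:(3,1)->(3,2) | p1:(1,4)->(2,4) | p2:(3,3)->(3,4)->EXIT | p3:(3,3)->(3,4)->EXIT | p4:escaped
Step 3: p0:(3,2)->(3,3) | p1:(2,4)->(3,4)->EXIT | p2:escaped | p3:escaped | p4:escaped
Step 4: p0:(3,3)->(3,4)->EXIT | p1:escaped | p2:escaped | p3:escaped | p4:escaped
Exit steps: [4, 3, 2, 2, 1]
First to escape: p4 at step 1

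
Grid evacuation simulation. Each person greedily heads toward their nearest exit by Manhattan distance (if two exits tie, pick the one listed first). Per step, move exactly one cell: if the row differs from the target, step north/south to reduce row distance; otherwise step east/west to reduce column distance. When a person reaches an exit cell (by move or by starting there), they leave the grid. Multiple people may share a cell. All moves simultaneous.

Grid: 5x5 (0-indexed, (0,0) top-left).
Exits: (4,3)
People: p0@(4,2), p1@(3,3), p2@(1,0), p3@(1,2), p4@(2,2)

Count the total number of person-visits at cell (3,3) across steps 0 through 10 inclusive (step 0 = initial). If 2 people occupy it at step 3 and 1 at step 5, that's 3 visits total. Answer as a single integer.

Answer: 1

Derivation:
Step 0: p0@(4,2) p1@(3,3) p2@(1,0) p3@(1,2) p4@(2,2) -> at (3,3): 1 [p1], cum=1
Step 1: p0@ESC p1@ESC p2@(2,0) p3@(2,2) p4@(3,2) -> at (3,3): 0 [-], cum=1
Step 2: p0@ESC p1@ESC p2@(3,0) p3@(3,2) p4@(4,2) -> at (3,3): 0 [-], cum=1
Step 3: p0@ESC p1@ESC p2@(4,0) p3@(4,2) p4@ESC -> at (3,3): 0 [-], cum=1
Step 4: p0@ESC p1@ESC p2@(4,1) p3@ESC p4@ESC -> at (3,3): 0 [-], cum=1
Step 5: p0@ESC p1@ESC p2@(4,2) p3@ESC p4@ESC -> at (3,3): 0 [-], cum=1
Step 6: p0@ESC p1@ESC p2@ESC p3@ESC p4@ESC -> at (3,3): 0 [-], cum=1
Total visits = 1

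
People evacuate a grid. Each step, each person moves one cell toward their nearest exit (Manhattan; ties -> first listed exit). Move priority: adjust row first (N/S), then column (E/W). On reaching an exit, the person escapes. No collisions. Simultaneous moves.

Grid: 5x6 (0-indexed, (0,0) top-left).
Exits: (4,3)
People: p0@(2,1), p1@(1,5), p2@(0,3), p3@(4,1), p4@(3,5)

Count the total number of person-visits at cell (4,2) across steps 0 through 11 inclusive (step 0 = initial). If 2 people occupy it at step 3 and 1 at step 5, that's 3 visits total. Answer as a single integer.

Step 0: p0@(2,1) p1@(1,5) p2@(0,3) p3@(4,1) p4@(3,5) -> at (4,2): 0 [-], cum=0
Step 1: p0@(3,1) p1@(2,5) p2@(1,3) p3@(4,2) p4@(4,5) -> at (4,2): 1 [p3], cum=1
Step 2: p0@(4,1) p1@(3,5) p2@(2,3) p3@ESC p4@(4,4) -> at (4,2): 0 [-], cum=1
Step 3: p0@(4,2) p1@(4,5) p2@(3,3) p3@ESC p4@ESC -> at (4,2): 1 [p0], cum=2
Step 4: p0@ESC p1@(4,4) p2@ESC p3@ESC p4@ESC -> at (4,2): 0 [-], cum=2
Step 5: p0@ESC p1@ESC p2@ESC p3@ESC p4@ESC -> at (4,2): 0 [-], cum=2
Total visits = 2

Answer: 2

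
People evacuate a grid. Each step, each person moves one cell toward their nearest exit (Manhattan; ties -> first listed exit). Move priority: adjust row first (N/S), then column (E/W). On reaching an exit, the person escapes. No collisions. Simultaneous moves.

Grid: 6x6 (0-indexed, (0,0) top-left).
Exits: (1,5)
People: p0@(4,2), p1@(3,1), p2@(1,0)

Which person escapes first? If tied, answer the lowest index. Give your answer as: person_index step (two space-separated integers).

Step 1: p0:(4,2)->(3,2) | p1:(3,1)->(2,1) | p2:(1,0)->(1,1)
Step 2: p0:(3,2)->(2,2) | p1:(2,1)->(1,1) | p2:(1,1)->(1,2)
Step 3: p0:(2,2)->(1,2) | p1:(1,1)->(1,2) | p2:(1,2)->(1,3)
Step 4: p0:(1,2)->(1,3) | p1:(1,2)->(1,3) | p2:(1,3)->(1,4)
Step 5: p0:(1,3)->(1,4) | p1:(1,3)->(1,4) | p2:(1,4)->(1,5)->EXIT
Step 6: p0:(1,4)->(1,5)->EXIT | p1:(1,4)->(1,5)->EXIT | p2:escaped
Exit steps: [6, 6, 5]
First to escape: p2 at step 5

Answer: 2 5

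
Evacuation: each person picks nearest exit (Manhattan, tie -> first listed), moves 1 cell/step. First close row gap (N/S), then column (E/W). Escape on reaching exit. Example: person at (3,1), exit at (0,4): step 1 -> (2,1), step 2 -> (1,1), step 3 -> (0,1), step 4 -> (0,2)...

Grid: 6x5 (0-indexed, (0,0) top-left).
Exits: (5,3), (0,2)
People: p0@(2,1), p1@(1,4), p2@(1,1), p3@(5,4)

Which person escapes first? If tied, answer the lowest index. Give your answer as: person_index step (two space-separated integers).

Step 1: p0:(2,1)->(1,1) | p1:(1,4)->(0,4) | p2:(1,1)->(0,1) | p3:(5,4)->(5,3)->EXIT
Step 2: p0:(1,1)->(0,1) | p1:(0,4)->(0,3) | p2:(0,1)->(0,2)->EXIT | p3:escaped
Step 3: p0:(0,1)->(0,2)->EXIT | p1:(0,3)->(0,2)->EXIT | p2:escaped | p3:escaped
Exit steps: [3, 3, 2, 1]
First to escape: p3 at step 1

Answer: 3 1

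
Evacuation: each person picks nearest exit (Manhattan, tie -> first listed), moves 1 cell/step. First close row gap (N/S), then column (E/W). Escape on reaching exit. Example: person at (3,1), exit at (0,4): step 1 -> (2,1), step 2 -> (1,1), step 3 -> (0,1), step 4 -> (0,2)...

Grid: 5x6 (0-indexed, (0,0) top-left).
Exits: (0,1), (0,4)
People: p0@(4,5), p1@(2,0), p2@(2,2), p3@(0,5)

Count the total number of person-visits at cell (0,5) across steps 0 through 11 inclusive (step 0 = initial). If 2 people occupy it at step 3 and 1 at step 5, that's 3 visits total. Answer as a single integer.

Step 0: p0@(4,5) p1@(2,0) p2@(2,2) p3@(0,5) -> at (0,5): 1 [p3], cum=1
Step 1: p0@(3,5) p1@(1,0) p2@(1,2) p3@ESC -> at (0,5): 0 [-], cum=1
Step 2: p0@(2,5) p1@(0,0) p2@(0,2) p3@ESC -> at (0,5): 0 [-], cum=1
Step 3: p0@(1,5) p1@ESC p2@ESC p3@ESC -> at (0,5): 0 [-], cum=1
Step 4: p0@(0,5) p1@ESC p2@ESC p3@ESC -> at (0,5): 1 [p0], cum=2
Step 5: p0@ESC p1@ESC p2@ESC p3@ESC -> at (0,5): 0 [-], cum=2
Total visits = 2

Answer: 2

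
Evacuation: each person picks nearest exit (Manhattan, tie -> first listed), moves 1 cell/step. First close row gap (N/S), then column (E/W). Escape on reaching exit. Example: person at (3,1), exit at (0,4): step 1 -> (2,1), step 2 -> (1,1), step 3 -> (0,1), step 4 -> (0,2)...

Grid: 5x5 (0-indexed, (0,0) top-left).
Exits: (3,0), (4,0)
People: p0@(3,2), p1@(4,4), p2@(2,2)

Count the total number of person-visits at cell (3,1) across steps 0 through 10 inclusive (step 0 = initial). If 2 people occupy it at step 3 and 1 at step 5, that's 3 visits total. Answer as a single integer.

Step 0: p0@(3,2) p1@(4,4) p2@(2,2) -> at (3,1): 0 [-], cum=0
Step 1: p0@(3,1) p1@(4,3) p2@(3,2) -> at (3,1): 1 [p0], cum=1
Step 2: p0@ESC p1@(4,2) p2@(3,1) -> at (3,1): 1 [p2], cum=2
Step 3: p0@ESC p1@(4,1) p2@ESC -> at (3,1): 0 [-], cum=2
Step 4: p0@ESC p1@ESC p2@ESC -> at (3,1): 0 [-], cum=2
Total visits = 2

Answer: 2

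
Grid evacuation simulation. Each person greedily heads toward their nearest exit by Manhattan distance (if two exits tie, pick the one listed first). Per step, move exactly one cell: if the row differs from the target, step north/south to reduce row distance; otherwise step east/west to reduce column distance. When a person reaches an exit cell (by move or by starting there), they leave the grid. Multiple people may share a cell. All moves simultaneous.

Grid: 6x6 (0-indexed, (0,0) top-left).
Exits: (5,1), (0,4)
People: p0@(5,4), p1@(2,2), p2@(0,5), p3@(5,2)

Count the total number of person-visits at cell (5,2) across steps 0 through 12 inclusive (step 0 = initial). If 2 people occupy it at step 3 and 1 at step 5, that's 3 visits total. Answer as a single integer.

Step 0: p0@(5,4) p1@(2,2) p2@(0,5) p3@(5,2) -> at (5,2): 1 [p3], cum=1
Step 1: p0@(5,3) p1@(3,2) p2@ESC p3@ESC -> at (5,2): 0 [-], cum=1
Step 2: p0@(5,2) p1@(4,2) p2@ESC p3@ESC -> at (5,2): 1 [p0], cum=2
Step 3: p0@ESC p1@(5,2) p2@ESC p3@ESC -> at (5,2): 1 [p1], cum=3
Step 4: p0@ESC p1@ESC p2@ESC p3@ESC -> at (5,2): 0 [-], cum=3
Total visits = 3

Answer: 3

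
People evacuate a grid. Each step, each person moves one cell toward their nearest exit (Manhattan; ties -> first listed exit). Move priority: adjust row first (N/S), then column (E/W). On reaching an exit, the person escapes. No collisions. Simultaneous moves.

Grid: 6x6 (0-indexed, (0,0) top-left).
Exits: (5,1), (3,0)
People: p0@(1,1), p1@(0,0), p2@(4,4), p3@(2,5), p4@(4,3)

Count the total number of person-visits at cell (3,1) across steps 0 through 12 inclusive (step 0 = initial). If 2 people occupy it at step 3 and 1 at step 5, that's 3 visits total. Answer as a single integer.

Answer: 2

Derivation:
Step 0: p0@(1,1) p1@(0,0) p2@(4,4) p3@(2,5) p4@(4,3) -> at (3,1): 0 [-], cum=0
Step 1: p0@(2,1) p1@(1,0) p2@(5,4) p3@(3,5) p4@(5,3) -> at (3,1): 0 [-], cum=0
Step 2: p0@(3,1) p1@(2,0) p2@(5,3) p3@(3,4) p4@(5,2) -> at (3,1): 1 [p0], cum=1
Step 3: p0@ESC p1@ESC p2@(5,2) p3@(3,3) p4@ESC -> at (3,1): 0 [-], cum=1
Step 4: p0@ESC p1@ESC p2@ESC p3@(3,2) p4@ESC -> at (3,1): 0 [-], cum=1
Step 5: p0@ESC p1@ESC p2@ESC p3@(3,1) p4@ESC -> at (3,1): 1 [p3], cum=2
Step 6: p0@ESC p1@ESC p2@ESC p3@ESC p4@ESC -> at (3,1): 0 [-], cum=2
Total visits = 2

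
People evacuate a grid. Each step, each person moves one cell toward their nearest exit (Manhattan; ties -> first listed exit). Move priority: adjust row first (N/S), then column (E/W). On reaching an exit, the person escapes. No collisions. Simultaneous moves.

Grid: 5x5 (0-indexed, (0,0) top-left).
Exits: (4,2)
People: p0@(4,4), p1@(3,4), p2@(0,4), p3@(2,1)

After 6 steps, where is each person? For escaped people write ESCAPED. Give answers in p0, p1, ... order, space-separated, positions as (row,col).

Step 1: p0:(4,4)->(4,3) | p1:(3,4)->(4,4) | p2:(0,4)->(1,4) | p3:(2,1)->(3,1)
Step 2: p0:(4,3)->(4,2)->EXIT | p1:(4,4)->(4,3) | p2:(1,4)->(2,4) | p3:(3,1)->(4,1)
Step 3: p0:escaped | p1:(4,3)->(4,2)->EXIT | p2:(2,4)->(3,4) | p3:(4,1)->(4,2)->EXIT
Step 4: p0:escaped | p1:escaped | p2:(3,4)->(4,4) | p3:escaped
Step 5: p0:escaped | p1:escaped | p2:(4,4)->(4,3) | p3:escaped
Step 6: p0:escaped | p1:escaped | p2:(4,3)->(4,2)->EXIT | p3:escaped

ESCAPED ESCAPED ESCAPED ESCAPED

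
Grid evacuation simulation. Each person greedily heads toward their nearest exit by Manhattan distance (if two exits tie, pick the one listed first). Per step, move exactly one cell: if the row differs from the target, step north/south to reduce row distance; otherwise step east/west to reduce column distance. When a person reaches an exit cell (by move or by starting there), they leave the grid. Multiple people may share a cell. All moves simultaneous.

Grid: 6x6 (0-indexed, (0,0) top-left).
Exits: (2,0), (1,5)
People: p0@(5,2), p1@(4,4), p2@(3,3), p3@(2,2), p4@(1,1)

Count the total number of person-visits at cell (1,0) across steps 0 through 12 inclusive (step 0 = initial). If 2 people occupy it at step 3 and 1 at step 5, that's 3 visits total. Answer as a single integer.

Answer: 0

Derivation:
Step 0: p0@(5,2) p1@(4,4) p2@(3,3) p3@(2,2) p4@(1,1) -> at (1,0): 0 [-], cum=0
Step 1: p0@(4,2) p1@(3,4) p2@(2,3) p3@(2,1) p4@(2,1) -> at (1,0): 0 [-], cum=0
Step 2: p0@(3,2) p1@(2,4) p2@(2,2) p3@ESC p4@ESC -> at (1,0): 0 [-], cum=0
Step 3: p0@(2,2) p1@(1,4) p2@(2,1) p3@ESC p4@ESC -> at (1,0): 0 [-], cum=0
Step 4: p0@(2,1) p1@ESC p2@ESC p3@ESC p4@ESC -> at (1,0): 0 [-], cum=0
Step 5: p0@ESC p1@ESC p2@ESC p3@ESC p4@ESC -> at (1,0): 0 [-], cum=0
Total visits = 0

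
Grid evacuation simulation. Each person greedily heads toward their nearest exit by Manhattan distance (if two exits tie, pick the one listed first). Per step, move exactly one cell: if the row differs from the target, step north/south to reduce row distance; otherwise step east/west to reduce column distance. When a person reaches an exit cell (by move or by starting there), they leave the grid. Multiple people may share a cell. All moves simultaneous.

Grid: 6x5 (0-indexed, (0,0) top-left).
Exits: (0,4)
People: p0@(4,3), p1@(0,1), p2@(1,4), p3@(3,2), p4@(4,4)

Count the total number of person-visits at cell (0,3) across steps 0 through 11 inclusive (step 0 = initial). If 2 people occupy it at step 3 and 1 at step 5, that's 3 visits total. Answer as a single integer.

Answer: 3

Derivation:
Step 0: p0@(4,3) p1@(0,1) p2@(1,4) p3@(3,2) p4@(4,4) -> at (0,3): 0 [-], cum=0
Step 1: p0@(3,3) p1@(0,2) p2@ESC p3@(2,2) p4@(3,4) -> at (0,3): 0 [-], cum=0
Step 2: p0@(2,3) p1@(0,3) p2@ESC p3@(1,2) p4@(2,4) -> at (0,3): 1 [p1], cum=1
Step 3: p0@(1,3) p1@ESC p2@ESC p3@(0,2) p4@(1,4) -> at (0,3): 0 [-], cum=1
Step 4: p0@(0,3) p1@ESC p2@ESC p3@(0,3) p4@ESC -> at (0,3): 2 [p0,p3], cum=3
Step 5: p0@ESC p1@ESC p2@ESC p3@ESC p4@ESC -> at (0,3): 0 [-], cum=3
Total visits = 3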